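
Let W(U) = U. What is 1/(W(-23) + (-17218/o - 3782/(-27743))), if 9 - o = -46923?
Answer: -651017238/15123487549 ≈ -0.043047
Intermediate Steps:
o = 46932 (o = 9 - 1*(-46923) = 9 + 46923 = 46932)
1/(W(-23) + (-17218/o - 3782/(-27743))) = 1/(-23 + (-17218/46932 - 3782/(-27743))) = 1/(-23 + (-17218*1/46932 - 3782*(-1/27743))) = 1/(-23 + (-8609/23466 + 3782/27743)) = 1/(-23 - 150091075/651017238) = 1/(-15123487549/651017238) = -651017238/15123487549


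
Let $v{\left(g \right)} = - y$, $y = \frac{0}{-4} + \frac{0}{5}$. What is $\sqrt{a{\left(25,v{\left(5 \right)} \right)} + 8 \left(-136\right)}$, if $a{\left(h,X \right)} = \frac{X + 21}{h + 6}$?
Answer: $\frac{i \sqrt{1044917}}{31} \approx 32.975 i$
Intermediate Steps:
$y = 0$ ($y = 0 \left(- \frac{1}{4}\right) + 0 \cdot \frac{1}{5} = 0 + 0 = 0$)
$v{\left(g \right)} = 0$ ($v{\left(g \right)} = \left(-1\right) 0 = 0$)
$a{\left(h,X \right)} = \frac{21 + X}{6 + h}$
$\sqrt{a{\left(25,v{\left(5 \right)} \right)} + 8 \left(-136\right)} = \sqrt{\frac{21 + 0}{6 + 25} + 8 \left(-136\right)} = \sqrt{\frac{1}{31} \cdot 21 - 1088} = \sqrt{\frac{21}{31} - 1088} = \sqrt{- \frac{33707}{31}} = \frac{i \sqrt{1044917}}{31}$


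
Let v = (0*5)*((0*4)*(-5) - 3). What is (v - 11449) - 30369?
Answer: -41818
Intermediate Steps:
v = 0 (v = 0*(0*(-5) - 3) = 0*(0 - 3) = 0*(-3) = 0)
(v - 11449) - 30369 = (0 - 11449) - 30369 = -11449 - 30369 = -41818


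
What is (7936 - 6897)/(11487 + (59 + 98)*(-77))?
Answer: -1039/602 ≈ -1.7259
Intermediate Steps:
(7936 - 6897)/(11487 + (59 + 98)*(-77)) = 1039/(11487 + 157*(-77)) = 1039/(11487 - 12089) = 1039/(-602) = 1039*(-1/602) = -1039/602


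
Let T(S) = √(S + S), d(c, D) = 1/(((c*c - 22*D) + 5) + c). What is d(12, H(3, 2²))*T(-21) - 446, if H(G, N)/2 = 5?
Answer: -446 - I*√42/59 ≈ -446.0 - 0.10984*I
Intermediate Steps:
H(G, N) = 10 (H(G, N) = 2*5 = 10)
d(c, D) = 1/(5 + c + c² - 22*D) (d(c, D) = 1/(((c² - 22*D) + 5) + c) = 1/((5 + c² - 22*D) + c) = 1/(5 + c + c² - 22*D))
T(S) = √2*√S (T(S) = √(2*S) = √2*√S)
d(12, H(3, 2²))*T(-21) - 446 = (√2*√(-21))/(5 + 12 + 12² - 22*10) - 446 = (√2*(I*√21))/(5 + 12 + 144 - 220) - 446 = (I*√42)/(-59) - 446 = -I*√42/59 - 446 = -446 - I*√42/59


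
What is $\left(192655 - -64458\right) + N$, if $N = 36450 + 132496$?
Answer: $426059$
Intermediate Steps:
$N = 168946$
$\left(192655 - -64458\right) + N = \left(192655 - -64458\right) + 168946 = \left(192655 + \left(-31402 + 95860\right)\right) + 168946 = \left(192655 + 64458\right) + 168946 = 257113 + 168946 = 426059$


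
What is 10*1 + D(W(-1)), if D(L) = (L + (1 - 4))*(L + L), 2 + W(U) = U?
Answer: 46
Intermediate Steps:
W(U) = -2 + U
D(L) = 2*L*(-3 + L) (D(L) = (L - 3)*(2*L) = (-3 + L)*(2*L) = 2*L*(-3 + L))
10*1 + D(W(-1)) = 10*1 + 2*(-2 - 1)*(-3 + (-2 - 1)) = 10 + 2*(-3)*(-3 - 3) = 10 + 2*(-3)*(-6) = 10 + 36 = 46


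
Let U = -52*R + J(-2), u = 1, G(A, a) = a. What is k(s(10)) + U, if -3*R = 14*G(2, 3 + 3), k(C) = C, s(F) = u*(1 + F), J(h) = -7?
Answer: 1460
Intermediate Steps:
s(F) = 1 + F (s(F) = 1*(1 + F) = 1 + F)
R = -28 (R = -14*(3 + 3)/3 = -14*6/3 = -⅓*84 = -28)
U = 1449 (U = -52*(-28) - 7 = 1456 - 7 = 1449)
k(s(10)) + U = (1 + 10) + 1449 = 11 + 1449 = 1460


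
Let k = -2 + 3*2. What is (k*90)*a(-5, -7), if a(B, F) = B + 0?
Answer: -1800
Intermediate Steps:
a(B, F) = B
k = 4 (k = -2 + 6 = 4)
(k*90)*a(-5, -7) = (4*90)*(-5) = 360*(-5) = -1800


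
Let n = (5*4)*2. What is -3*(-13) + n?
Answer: 79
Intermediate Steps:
n = 40 (n = 20*2 = 40)
-3*(-13) + n = -3*(-13) + 40 = 39 + 40 = 79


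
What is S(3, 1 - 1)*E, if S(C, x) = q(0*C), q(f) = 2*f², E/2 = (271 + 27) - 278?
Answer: 0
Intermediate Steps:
E = 40 (E = 2*((271 + 27) - 278) = 2*(298 - 278) = 2*20 = 40)
S(C, x) = 0 (S(C, x) = 2*(0*C)² = 2*0² = 2*0 = 0)
S(3, 1 - 1)*E = 0*40 = 0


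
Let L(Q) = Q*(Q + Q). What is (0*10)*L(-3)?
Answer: 0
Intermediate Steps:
L(Q) = 2*Q**2 (L(Q) = Q*(2*Q) = 2*Q**2)
(0*10)*L(-3) = (0*10)*(2*(-3)**2) = 0*(2*9) = 0*18 = 0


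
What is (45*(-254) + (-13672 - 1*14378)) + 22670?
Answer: -16810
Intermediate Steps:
(45*(-254) + (-13672 - 1*14378)) + 22670 = (-11430 + (-13672 - 14378)) + 22670 = (-11430 - 28050) + 22670 = -39480 + 22670 = -16810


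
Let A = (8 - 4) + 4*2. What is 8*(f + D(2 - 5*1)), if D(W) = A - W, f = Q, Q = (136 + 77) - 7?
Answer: 1768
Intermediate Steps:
Q = 206 (Q = 213 - 7 = 206)
f = 206
A = 12 (A = 4 + 8 = 12)
D(W) = 12 - W
8*(f + D(2 - 5*1)) = 8*(206 + (12 - (2 - 5*1))) = 8*(206 + (12 - (2 - 5))) = 8*(206 + (12 - 1*(-3))) = 8*(206 + (12 + 3)) = 8*(206 + 15) = 8*221 = 1768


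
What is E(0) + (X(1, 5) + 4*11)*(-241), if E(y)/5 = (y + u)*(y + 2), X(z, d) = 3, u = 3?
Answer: -11297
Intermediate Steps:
E(y) = 5*(2 + y)*(3 + y) (E(y) = 5*((y + 3)*(y + 2)) = 5*((3 + y)*(2 + y)) = 5*((2 + y)*(3 + y)) = 5*(2 + y)*(3 + y))
E(0) + (X(1, 5) + 4*11)*(-241) = (30 + 5*0² + 25*0) + (3 + 4*11)*(-241) = (30 + 5*0 + 0) + (3 + 44)*(-241) = (30 + 0 + 0) + 47*(-241) = 30 - 11327 = -11297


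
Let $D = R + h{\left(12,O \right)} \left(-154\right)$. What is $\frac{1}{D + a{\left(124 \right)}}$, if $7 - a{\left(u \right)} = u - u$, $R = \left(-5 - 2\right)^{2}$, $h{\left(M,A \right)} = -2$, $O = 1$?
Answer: $\frac{1}{364} \approx 0.0027473$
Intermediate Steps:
$R = 49$ ($R = \left(-7\right)^{2} = 49$)
$a{\left(u \right)} = 7$ ($a{\left(u \right)} = 7 - \left(u - u\right) = 7 - 0 = 7 + 0 = 7$)
$D = 357$ ($D = 49 - -308 = 49 + 308 = 357$)
$\frac{1}{D + a{\left(124 \right)}} = \frac{1}{357 + 7} = \frac{1}{364}$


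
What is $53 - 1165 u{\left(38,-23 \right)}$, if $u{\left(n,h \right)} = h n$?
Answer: $1018263$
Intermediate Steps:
$53 - 1165 u{\left(38,-23 \right)} = 53 - 1165 \left(\left(-23\right) 38\right) = 53 - -1018210 = 53 + 1018210 = 1018263$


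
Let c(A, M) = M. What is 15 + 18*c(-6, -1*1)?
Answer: -3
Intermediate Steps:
15 + 18*c(-6, -1*1) = 15 + 18*(-1*1) = 15 + 18*(-1) = 15 - 18 = -3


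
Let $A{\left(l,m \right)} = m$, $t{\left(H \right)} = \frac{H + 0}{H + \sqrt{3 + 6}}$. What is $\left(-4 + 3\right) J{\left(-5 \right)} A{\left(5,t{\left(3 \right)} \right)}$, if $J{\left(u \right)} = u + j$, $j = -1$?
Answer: $3$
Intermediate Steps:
$J{\left(u \right)} = -1 + u$ ($J{\left(u \right)} = u - 1 = -1 + u$)
$t{\left(H \right)} = \frac{H}{3 + H}$ ($t{\left(H \right)} = \frac{H}{H + \sqrt{9}} = \frac{H}{H + 3} = \frac{H}{3 + H}$)
$\left(-4 + 3\right) J{\left(-5 \right)} A{\left(5,t{\left(3 \right)} \right)} = \left(-4 + 3\right) \left(-1 - 5\right) \frac{3}{3 + 3} = \left(-1\right) \left(-6\right) \frac{3}{6} = 6 \cdot 3 \cdot \frac{1}{6} = 6 \cdot \frac{1}{2} = 3$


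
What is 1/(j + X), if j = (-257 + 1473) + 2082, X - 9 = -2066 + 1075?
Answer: 1/2316 ≈ 0.00043178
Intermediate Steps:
X = -982 (X = 9 + (-2066 + 1075) = 9 - 991 = -982)
j = 3298 (j = 1216 + 2082 = 3298)
1/(j + X) = 1/(3298 - 982) = 1/2316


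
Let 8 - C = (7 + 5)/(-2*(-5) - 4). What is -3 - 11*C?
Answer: -69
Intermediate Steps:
C = 6 (C = 8 - (7 + 5)/(-2*(-5) - 4) = 8 - 12/(10 - 4) = 8 - 12/6 = 8 - 1*2 = 8 - 2 = 6)
-3 - 11*C = -3 - 11*6 = -3 - 66 = -69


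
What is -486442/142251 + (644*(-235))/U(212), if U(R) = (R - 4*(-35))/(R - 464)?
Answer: 339059493131/3129522 ≈ 1.0834e+5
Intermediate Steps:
U(R) = (140 + R)/(-464 + R) (U(R) = (R + 140)/(-464 + R) = (140 + R)/(-464 + R))
-486442/142251 + (644*(-235))/U(212) = -486442/142251 + (644*(-235))/(((140 + 212)/(-464 + 212))) = -486442*1/142251 - 151340/(352/(-252)) = -486442/142251 - 151340/((-1/252*352)) = -486442/142251 - 151340/(-88/63) = -486442/142251 - 151340*(-63/88) = -486442/142251 + 2383605/22 = 339059493131/3129522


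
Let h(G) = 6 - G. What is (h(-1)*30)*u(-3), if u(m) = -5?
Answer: -1050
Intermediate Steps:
(h(-1)*30)*u(-3) = ((6 - 1*(-1))*30)*(-5) = ((6 + 1)*30)*(-5) = (7*30)*(-5) = 210*(-5) = -1050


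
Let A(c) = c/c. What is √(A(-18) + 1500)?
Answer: √1501 ≈ 38.743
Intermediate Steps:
A(c) = 1
√(A(-18) + 1500) = √(1 + 1500) = √1501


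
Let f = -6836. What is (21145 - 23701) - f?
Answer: 4280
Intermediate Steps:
(21145 - 23701) - f = (21145 - 23701) - 1*(-6836) = -2556 + 6836 = 4280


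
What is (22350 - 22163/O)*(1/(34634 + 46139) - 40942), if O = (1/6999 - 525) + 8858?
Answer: -4310210623660553012895/4710896862364 ≈ -9.1495e+8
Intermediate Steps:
O = 58322668/6999 (O = (1/6999 - 525) + 8858 = -3674474/6999 + 8858 = 58322668/6999 ≈ 8333.0)
(22350 - 22163/O)*(1/(34634 + 46139) - 40942) = (22350 - 22163/58322668/6999)*(1/(34634 + 46139) - 40942) = (22350 - 22163*6999/58322668)*(1/80773 - 40942) = (22350 - 155118837/58322668)*(1/80773 - 40942) = (1303356510963/58322668)*(-3307008165/80773) = -4310210623660553012895/4710896862364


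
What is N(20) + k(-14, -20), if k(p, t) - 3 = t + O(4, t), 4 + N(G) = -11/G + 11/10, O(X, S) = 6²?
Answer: 311/20 ≈ 15.550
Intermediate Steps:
O(X, S) = 36
N(G) = -29/10 - 11/G (N(G) = -4 + (-11/G + 11/10) = -4 + (11/10 - 11/G) = -29/10 - 11/G)
k(p, t) = 39 + t (k(p, t) = 3 + (t + 36) = 3 + (36 + t) = 39 + t)
N(20) + k(-14, -20) = (-29/10 - 11/20) + (39 - 20) = (-29/10 - 11*1/20) + 19 = (-29/10 - 11/20) + 19 = -69/20 + 19 = 311/20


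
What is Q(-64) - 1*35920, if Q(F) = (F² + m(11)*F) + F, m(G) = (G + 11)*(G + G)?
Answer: -62864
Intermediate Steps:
m(G) = 2*G*(11 + G) (m(G) = (11 + G)*(2*G) = 2*G*(11 + G))
Q(F) = F² + 485*F (Q(F) = (F² + (2*11*(11 + 11))*F) + F = (F² + (2*11*22)*F) + F = (F² + 484*F) + F = F² + 485*F)
Q(-64) - 1*35920 = -64*(485 - 64) - 1*35920 = -64*421 - 35920 = -26944 - 35920 = -62864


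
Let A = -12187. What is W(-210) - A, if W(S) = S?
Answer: 11977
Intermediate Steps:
W(-210) - A = -210 - 1*(-12187) = -210 + 12187 = 11977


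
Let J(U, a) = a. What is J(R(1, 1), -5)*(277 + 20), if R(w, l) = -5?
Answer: -1485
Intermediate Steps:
J(R(1, 1), -5)*(277 + 20) = -5*(277 + 20) = -5*297 = -1485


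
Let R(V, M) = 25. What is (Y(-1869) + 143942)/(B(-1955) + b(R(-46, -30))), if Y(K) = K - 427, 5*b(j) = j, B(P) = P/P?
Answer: 70823/3 ≈ 23608.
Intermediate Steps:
B(P) = 1
b(j) = j/5
Y(K) = -427 + K
(Y(-1869) + 143942)/(B(-1955) + b(R(-46, -30))) = ((-427 - 1869) + 143942)/(1 + (1/5)*25) = (-2296 + 143942)/(1 + 5) = 141646/6 = 141646*(1/6) = 70823/3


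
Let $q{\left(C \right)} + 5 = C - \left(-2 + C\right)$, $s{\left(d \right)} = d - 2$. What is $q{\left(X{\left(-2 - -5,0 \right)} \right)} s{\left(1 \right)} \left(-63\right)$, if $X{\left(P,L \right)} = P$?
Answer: $-189$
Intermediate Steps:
$s{\left(d \right)} = -2 + d$
$q{\left(C \right)} = -3$ ($q{\left(C \right)} = -5 + \left(C - \left(-2 + C\right)\right) = -5 + 2 = -3$)
$q{\left(X{\left(-2 - -5,0 \right)} \right)} s{\left(1 \right)} \left(-63\right) = - 3 \left(-2 + 1\right) \left(-63\right) = \left(-3\right) \left(-1\right) \left(-63\right) = 3 \left(-63\right) = -189$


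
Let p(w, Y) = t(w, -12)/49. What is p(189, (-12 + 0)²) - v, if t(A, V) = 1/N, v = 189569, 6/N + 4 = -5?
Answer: -18577765/98 ≈ -1.8957e+5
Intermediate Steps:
N = -⅔ (N = 6/(-4 - 5) = 6/(-9) = 6*(-⅑) = -⅔ ≈ -0.66667)
t(A, V) = -3/2 (t(A, V) = 1/(-⅔) = -3/2)
p(w, Y) = -3/98 (p(w, Y) = -3/2/49 = -3/2*1/49 = -3/98)
p(189, (-12 + 0)²) - v = -3/98 - 1*189569 = -3/98 - 189569 = -18577765/98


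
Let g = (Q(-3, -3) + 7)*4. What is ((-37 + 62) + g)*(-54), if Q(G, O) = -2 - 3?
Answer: -1782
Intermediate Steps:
Q(G, O) = -5
g = 8 (g = (-5 + 7)*4 = 2*4 = 8)
((-37 + 62) + g)*(-54) = ((-37 + 62) + 8)*(-54) = (25 + 8)*(-54) = 33*(-54) = -1782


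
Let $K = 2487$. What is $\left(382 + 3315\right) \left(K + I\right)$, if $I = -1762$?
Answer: $2680325$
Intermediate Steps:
$\left(382 + 3315\right) \left(K + I\right) = \left(382 + 3315\right) \left(2487 - 1762\right) = 3697 \cdot 725 = 2680325$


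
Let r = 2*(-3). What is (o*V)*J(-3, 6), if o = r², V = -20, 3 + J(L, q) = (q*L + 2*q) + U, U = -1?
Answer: 7200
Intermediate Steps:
J(L, q) = -4 + 2*q + L*q (J(L, q) = -3 + ((q*L + 2*q) - 1) = -3 + ((L*q + 2*q) - 1) = -3 + ((2*q + L*q) - 1) = -3 + (-1 + 2*q + L*q) = -4 + 2*q + L*q)
r = -6
o = 36 (o = (-6)² = 36)
(o*V)*J(-3, 6) = (36*(-20))*(-4 + 2*6 - 3*6) = -720*(-4 + 12 - 18) = -720*(-10) = 7200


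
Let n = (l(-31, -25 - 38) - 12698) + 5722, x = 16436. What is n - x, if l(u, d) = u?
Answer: -23443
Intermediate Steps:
n = -7007 (n = (-31 - 12698) + 5722 = -12729 + 5722 = -7007)
n - x = -7007 - 1*16436 = -7007 - 16436 = -23443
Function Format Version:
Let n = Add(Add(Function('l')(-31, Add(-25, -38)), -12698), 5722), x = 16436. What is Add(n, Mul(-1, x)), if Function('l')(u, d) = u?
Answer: -23443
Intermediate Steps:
n = -7007 (n = Add(Add(-31, -12698), 5722) = Add(-12729, 5722) = -7007)
Add(n, Mul(-1, x)) = Add(-7007, Mul(-1, 16436)) = Add(-7007, -16436) = -23443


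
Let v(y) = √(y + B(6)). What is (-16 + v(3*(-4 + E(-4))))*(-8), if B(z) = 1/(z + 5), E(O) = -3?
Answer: 128 - 8*I*√2530/11 ≈ 128.0 - 36.581*I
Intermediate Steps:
B(z) = 1/(5 + z)
v(y) = √(1/11 + y) (v(y) = √(y + 1/(5 + 6)) = √(y + 1/11) = √(1/11 + y))
(-16 + v(3*(-4 + E(-4))))*(-8) = (-16 + √(11 + 121*(3*(-4 - 3)))/11)*(-8) = (-16 + √(11 + 121*(3*(-7)))/11)*(-8) = (-16 + √(11 + 121*(-21))/11)*(-8) = (-16 + √(11 - 2541)/11)*(-8) = (-16 + √(-2530)/11)*(-8) = (-16 + (I*√2530)/11)*(-8) = (-16 + I*√2530/11)*(-8) = 128 - 8*I*√2530/11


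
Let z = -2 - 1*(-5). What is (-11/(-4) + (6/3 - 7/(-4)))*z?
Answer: 39/2 ≈ 19.500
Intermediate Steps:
z = 3 (z = -2 + 5 = 3)
(-11/(-4) + (6/3 - 7/(-4)))*z = (-11/(-4) + (6/3 - 7/(-4)))*3 = (-11*(-1/4) + (6*(1/3) - 7*(-1/4)))*3 = (11/4 + (2 + 7/4))*3 = (11/4 + 15/4)*3 = (13/2)*3 = 39/2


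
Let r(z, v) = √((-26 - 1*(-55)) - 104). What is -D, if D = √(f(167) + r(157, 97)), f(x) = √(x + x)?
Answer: -√(√334 + 5*I*√3) ≈ -4.3875 - 0.98693*I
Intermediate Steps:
r(z, v) = 5*I*√3 (r(z, v) = √((-26 + 55) - 104) = √(29 - 104) = √(-75) = 5*I*√3)
f(x) = √2*√x (f(x) = √(2*x) = √2*√x)
D = √(√334 + 5*I*√3) (D = √(√2*√167 + 5*I*√3) = √(√334 + 5*I*√3) ≈ 4.3875 + 0.98693*I)
-D = -√(√334 + 5*I*√3)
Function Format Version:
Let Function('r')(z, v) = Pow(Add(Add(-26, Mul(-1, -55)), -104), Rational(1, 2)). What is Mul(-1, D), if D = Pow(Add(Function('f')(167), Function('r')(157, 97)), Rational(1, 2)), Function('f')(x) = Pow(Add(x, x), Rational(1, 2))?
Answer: Mul(-1, Pow(Add(Pow(334, Rational(1, 2)), Mul(5, I, Pow(3, Rational(1, 2)))), Rational(1, 2))) ≈ Add(-4.3875, Mul(-0.98693, I))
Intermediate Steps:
Function('r')(z, v) = Mul(5, I, Pow(3, Rational(1, 2))) (Function('r')(z, v) = Pow(Add(Add(-26, 55), -104), Rational(1, 2)) = Pow(Add(29, -104), Rational(1, 2)) = Pow(-75, Rational(1, 2)) = Mul(5, I, Pow(3, Rational(1, 2))))
Function('f')(x) = Mul(Pow(2, Rational(1, 2)), Pow(x, Rational(1, 2))) (Function('f')(x) = Pow(Mul(2, x), Rational(1, 2)) = Mul(Pow(2, Rational(1, 2)), Pow(x, Rational(1, 2))))
D = Pow(Add(Pow(334, Rational(1, 2)), Mul(5, I, Pow(3, Rational(1, 2)))), Rational(1, 2)) (D = Pow(Add(Mul(Pow(2, Rational(1, 2)), Pow(167, Rational(1, 2))), Mul(5, I, Pow(3, Rational(1, 2)))), Rational(1, 2)) = Pow(Add(Pow(334, Rational(1, 2)), Mul(5, I, Pow(3, Rational(1, 2)))), Rational(1, 2)) ≈ Add(4.3875, Mul(0.98693, I)))
Mul(-1, D) = Mul(-1, Pow(Add(Pow(334, Rational(1, 2)), Mul(5, I, Pow(3, Rational(1, 2)))), Rational(1, 2)))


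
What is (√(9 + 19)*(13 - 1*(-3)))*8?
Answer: 256*√7 ≈ 677.31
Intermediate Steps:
(√(9 + 19)*(13 - 1*(-3)))*8 = (√28*(13 + 3))*8 = ((2*√7)*16)*8 = (32*√7)*8 = 256*√7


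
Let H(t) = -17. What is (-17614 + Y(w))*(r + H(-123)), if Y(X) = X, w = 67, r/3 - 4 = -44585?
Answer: 2347086720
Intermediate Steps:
r = -133743 (r = 12 + 3*(-44585) = 12 - 133755 = -133743)
(-17614 + Y(w))*(r + H(-123)) = (-17614 + 67)*(-133743 - 17) = -17547*(-133760) = 2347086720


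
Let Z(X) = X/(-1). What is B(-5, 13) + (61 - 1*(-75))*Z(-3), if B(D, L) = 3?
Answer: 411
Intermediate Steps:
Z(X) = -X (Z(X) = X*(-1) = -X)
B(-5, 13) + (61 - 1*(-75))*Z(-3) = 3 + (61 - 1*(-75))*(-1*(-3)) = 3 + (61 + 75)*3 = 3 + 136*3 = 3 + 408 = 411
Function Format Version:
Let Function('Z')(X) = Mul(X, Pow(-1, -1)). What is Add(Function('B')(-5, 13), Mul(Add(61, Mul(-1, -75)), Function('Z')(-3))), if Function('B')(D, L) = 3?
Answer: 411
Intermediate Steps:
Function('Z')(X) = Mul(-1, X) (Function('Z')(X) = Mul(X, -1) = Mul(-1, X))
Add(Function('B')(-5, 13), Mul(Add(61, Mul(-1, -75)), Function('Z')(-3))) = Add(3, Mul(Add(61, Mul(-1, -75)), Mul(-1, -3))) = Add(3, Mul(Add(61, 75), 3)) = Add(3, Mul(136, 3)) = Add(3, 408) = 411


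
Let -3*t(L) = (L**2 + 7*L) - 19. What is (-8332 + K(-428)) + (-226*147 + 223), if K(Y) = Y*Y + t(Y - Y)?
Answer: 425578/3 ≈ 1.4186e+5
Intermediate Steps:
t(L) = 19/3 - 7*L/3 - L**2/3 (t(L) = -((L**2 + 7*L) - 19)/3 = -(-19 + L**2 + 7*L)/3 = 19/3 - 7*L/3 - L**2/3)
K(Y) = 19/3 + Y**2 (K(Y) = Y*Y + (19/3 - 7*(Y - Y)/3 - (Y - Y)**2/3) = Y**2 + (19/3 - 7/3*0 - 1/3*0**2) = Y**2 + (19/3 + 0 - 1/3*0) = Y**2 + (19/3 + 0 + 0) = Y**2 + 19/3 = 19/3 + Y**2)
(-8332 + K(-428)) + (-226*147 + 223) = (-8332 + (19/3 + (-428)**2)) + (-226*147 + 223) = (-8332 + (19/3 + 183184)) + (-33222 + 223) = (-8332 + 549571/3) - 32999 = 524575/3 - 32999 = 425578/3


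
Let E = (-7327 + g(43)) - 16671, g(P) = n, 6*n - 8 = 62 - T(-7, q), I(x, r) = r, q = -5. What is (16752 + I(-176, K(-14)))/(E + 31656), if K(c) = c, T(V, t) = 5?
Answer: 100428/46013 ≈ 2.1826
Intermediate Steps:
n = 65/6 (n = 4/3 + (62 - 1*5)/6 = 4/3 + (62 - 5)/6 = 4/3 + (1/6)*57 = 4/3 + 19/2 = 65/6 ≈ 10.833)
g(P) = 65/6
E = -143923/6 (E = (-7327 + 65/6) - 16671 = -43897/6 - 16671 = -143923/6 ≈ -23987.)
(16752 + I(-176, K(-14)))/(E + 31656) = (16752 - 14)/(-143923/6 + 31656) = 16738/(46013/6) = 16738*(6/46013) = 100428/46013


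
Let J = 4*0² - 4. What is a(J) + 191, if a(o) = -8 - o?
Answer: 187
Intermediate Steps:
J = -4 (J = 4*0 - 4 = 0 - 4 = -4)
a(J) + 191 = (-8 - 1*(-4)) + 191 = (-8 + 4) + 191 = -4 + 191 = 187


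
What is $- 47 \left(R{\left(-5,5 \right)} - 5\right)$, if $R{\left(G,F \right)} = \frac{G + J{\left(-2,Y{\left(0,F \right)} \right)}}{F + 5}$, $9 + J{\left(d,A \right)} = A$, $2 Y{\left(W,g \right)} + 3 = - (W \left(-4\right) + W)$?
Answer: $\frac{6157}{20} \approx 307.85$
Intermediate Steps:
$Y{\left(W,g \right)} = - \frac{3}{2} + \frac{3 W}{2}$ ($Y{\left(W,g \right)} = - \frac{3}{2} + \frac{\left(-1\right) \left(W \left(-4\right) + W\right)}{2} = - \frac{3}{2} + \frac{\left(-1\right) \left(- 4 W + W\right)}{2} = - \frac{3}{2} + \frac{\left(-1\right) \left(- 3 W\right)}{2} = - \frac{3}{2} + \frac{3 W}{2}$)
$J{\left(d,A \right)} = -9 + A$
$R{\left(G,F \right)} = \frac{- \frac{21}{2} + G}{5 + F}$ ($R{\left(G,F \right)} = \frac{G + \left(-9 + \left(- \frac{3}{2} + \frac{3}{2} \cdot 0\right)\right)}{F + 5} = \frac{G + \left(-9 + \left(- \frac{3}{2} + 0\right)\right)}{5 + F} = \frac{G - \frac{21}{2}}{5 + F} = \frac{- \frac{21}{2} + G}{5 + F}$)
$- 47 \left(R{\left(-5,5 \right)} - 5\right) = - 47 \left(\frac{- \frac{21}{2} - 5}{5 + 5} - 5\right) = - 47 \left(\frac{1}{10} \left(- \frac{31}{2}\right) - 5\right) = - 47 \left(- \frac{31}{20} - 5\right) = \left(-47\right) \left(- \frac{131}{20}\right) = \frac{6157}{20}$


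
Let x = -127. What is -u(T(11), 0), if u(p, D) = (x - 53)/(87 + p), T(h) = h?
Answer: 90/49 ≈ 1.8367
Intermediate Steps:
u(p, D) = -180/(87 + p) (u(p, D) = (-127 - 53)/(87 + p) = -180/(87 + p))
-u(T(11), 0) = -(-180)/(87 + 11) = -(-180)/98 = -1*(-90/49) = 90/49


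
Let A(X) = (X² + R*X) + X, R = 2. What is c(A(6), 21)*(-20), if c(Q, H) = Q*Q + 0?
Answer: -58320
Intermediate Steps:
A(X) = X² + 3*X (A(X) = (X² + 2*X) + X = X² + 3*X)
c(Q, H) = Q² (c(Q, H) = Q² + 0 = Q²)
c(A(6), 21)*(-20) = (6*(3 + 6))²*(-20) = (6*9)²*(-20) = 54²*(-20) = 2916*(-20) = -58320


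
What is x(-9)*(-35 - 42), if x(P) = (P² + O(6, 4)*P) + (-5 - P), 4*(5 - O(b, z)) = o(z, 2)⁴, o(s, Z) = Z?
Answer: -5852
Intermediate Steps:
O(b, z) = 1 (O(b, z) = 5 - ¼*2⁴ = 5 - ¼*16 = 5 - 4 = 1)
x(P) = -5 + P² (x(P) = (P² + 1*P) + (-5 - P) = (P² + P) + (-5 - P) = (P + P²) + (-5 - P) = -5 + P²)
x(-9)*(-35 - 42) = (-5 + (-9)²)*(-35 - 42) = (-5 + 81)*(-77) = 76*(-77) = -5852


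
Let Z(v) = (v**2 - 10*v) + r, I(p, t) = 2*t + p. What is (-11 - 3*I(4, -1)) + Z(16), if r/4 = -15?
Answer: 19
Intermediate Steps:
r = -60 (r = 4*(-15) = -60)
I(p, t) = p + 2*t
Z(v) = -60 + v**2 - 10*v (Z(v) = (v**2 - 10*v) - 60 = -60 + v**2 - 10*v)
(-11 - 3*I(4, -1)) + Z(16) = (-11 - 3*(4 + 2*(-1))) + (-60 + 16**2 - 10*16) = (-11 - 3*(4 - 2)) + (-60 + 256 - 160) = (-11 - 3*2) + 36 = (-11 - 6) + 36 = -17 + 36 = 19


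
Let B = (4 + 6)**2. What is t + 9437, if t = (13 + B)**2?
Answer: 22206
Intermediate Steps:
B = 100 (B = 10**2 = 100)
t = 12769 (t = (13 + 100)**2 = 113**2 = 12769)
t + 9437 = 12769 + 9437 = 22206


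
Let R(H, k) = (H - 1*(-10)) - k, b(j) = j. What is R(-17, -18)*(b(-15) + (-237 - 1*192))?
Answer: -4884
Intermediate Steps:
R(H, k) = 10 + H - k (R(H, k) = (H + 10) - k = (10 + H) - k = 10 + H - k)
R(-17, -18)*(b(-15) + (-237 - 1*192)) = (10 - 17 - 1*(-18))*(-15 + (-237 - 1*192)) = (10 - 17 + 18)*(-15 + (-237 - 192)) = 11*(-15 - 429) = 11*(-444) = -4884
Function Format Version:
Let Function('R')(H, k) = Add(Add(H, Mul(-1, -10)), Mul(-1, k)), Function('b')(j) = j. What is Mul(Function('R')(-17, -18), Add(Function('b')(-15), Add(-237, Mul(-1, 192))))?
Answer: -4884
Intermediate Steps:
Function('R')(H, k) = Add(10, H, Mul(-1, k)) (Function('R')(H, k) = Add(Add(H, 10), Mul(-1, k)) = Add(Add(10, H), Mul(-1, k)) = Add(10, H, Mul(-1, k)))
Mul(Function('R')(-17, -18), Add(Function('b')(-15), Add(-237, Mul(-1, 192)))) = Mul(Add(10, -17, Mul(-1, -18)), Add(-15, Add(-237, Mul(-1, 192)))) = Mul(Add(10, -17, 18), Add(-15, Add(-237, -192))) = Mul(11, Add(-15, -429)) = Mul(11, -444) = -4884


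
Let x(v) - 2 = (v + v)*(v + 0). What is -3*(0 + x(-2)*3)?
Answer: -90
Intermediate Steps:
x(v) = 2 + 2*v² (x(v) = 2 + (v + v)*(v + 0) = 2 + (2*v)*v = 2 + 2*v²)
-3*(0 + x(-2)*3) = -3*(0 + (2 + 2*(-2)²)*3) = -3*(0 + (2 + 2*4)*3) = -3*(0 + (2 + 8)*3) = -3*(0 + 10*3) = -3*(0 + 30) = -3*30 = -90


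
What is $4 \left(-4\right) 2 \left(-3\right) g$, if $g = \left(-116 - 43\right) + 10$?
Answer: $-14304$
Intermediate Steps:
$g = -149$ ($g = -159 + 10 = -149$)
$4 \left(-4\right) 2 \left(-3\right) g = 4 \left(-4\right) 2 \left(-3\right) \left(-149\right) = \left(-16\right) \left(-6\right) \left(-149\right) = 96 \left(-149\right) = -14304$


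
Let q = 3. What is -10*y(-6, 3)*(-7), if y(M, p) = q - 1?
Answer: 140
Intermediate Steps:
y(M, p) = 2 (y(M, p) = 3 - 1 = 2)
-10*y(-6, 3)*(-7) = -10*2*(-7) = -20*(-7) = 140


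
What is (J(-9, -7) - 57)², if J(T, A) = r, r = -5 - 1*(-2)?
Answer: 3600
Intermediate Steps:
r = -3 (r = -5 + 2 = -3)
J(T, A) = -3
(J(-9, -7) - 57)² = (-3 - 57)² = (-60)² = 3600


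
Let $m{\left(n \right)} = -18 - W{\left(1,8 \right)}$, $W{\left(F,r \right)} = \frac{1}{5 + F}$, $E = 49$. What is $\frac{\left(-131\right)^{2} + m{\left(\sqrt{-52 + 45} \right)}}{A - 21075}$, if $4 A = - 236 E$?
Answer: $- \frac{102857}{143796} \approx -0.7153$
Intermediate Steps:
$A = -2891$ ($A = \frac{\left(-236\right) 49}{4} = \frac{1}{4} \left(-11564\right) = -2891$)
$m{\left(n \right)} = - \frac{109}{6}$ ($m{\left(n \right)} = -18 - \frac{1}{5 + 1} = -18 - \frac{1}{6} = - \frac{109}{6}$)
$\frac{\left(-131\right)^{2} + m{\left(\sqrt{-52 + 45} \right)}}{A - 21075} = \frac{\left(-131\right)^{2} - \frac{109}{6}}{-2891 - 21075} = \frac{17161 - \frac{109}{6}}{-23966} = \frac{102857}{6} \left(- \frac{1}{23966}\right) = - \frac{102857}{143796}$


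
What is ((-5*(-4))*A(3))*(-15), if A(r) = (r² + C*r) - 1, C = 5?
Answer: -6900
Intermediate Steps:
A(r) = -1 + r² + 5*r (A(r) = (r² + 5*r) - 1 = -1 + r² + 5*r)
((-5*(-4))*A(3))*(-15) = ((-5*(-4))*(-1 + 3² + 5*3))*(-15) = (20*(-1 + 9 + 15))*(-15) = (20*23)*(-15) = 460*(-15) = -6900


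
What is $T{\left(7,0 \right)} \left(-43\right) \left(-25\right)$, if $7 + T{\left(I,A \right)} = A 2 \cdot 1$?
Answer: $-7525$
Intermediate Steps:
$T{\left(I,A \right)} = -7 + 2 A$ ($T{\left(I,A \right)} = -7 + A 2 \cdot 1 = -7 + 2 A 1 = -7 + 2 A$)
$T{\left(7,0 \right)} \left(-43\right) \left(-25\right) = \left(-7 + 2 \cdot 0\right) \left(-43\right) \left(-25\right) = \left(-7 + 0\right) \left(-43\right) \left(-25\right) = \left(-7\right) \left(-43\right) \left(-25\right) = 301 \left(-25\right) = -7525$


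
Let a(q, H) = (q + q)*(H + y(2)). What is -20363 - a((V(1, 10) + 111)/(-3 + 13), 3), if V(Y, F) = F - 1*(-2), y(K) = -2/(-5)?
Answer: -511166/25 ≈ -20447.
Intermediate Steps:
y(K) = ⅖ (y(K) = -2*(-⅕) = ⅖)
V(Y, F) = 2 + F (V(Y, F) = F + 2 = 2 + F)
a(q, H) = 2*q*(⅖ + H) (a(q, H) = (q + q)*(H + ⅖) = (2*q)*(⅖ + H) = 2*q*(⅖ + H))
-20363 - a((V(1, 10) + 111)/(-3 + 13), 3) = -20363 - 2*((2 + 10) + 111)/(-3 + 13)*(2 + 5*3)/5 = -20363 - 2*(12 + 111)/10*(2 + 15)/5 = -20363 - 2*123*(⅒)*17/5 = -20363 - 2*123*17/(5*10) = -20363 - 1*2091/25 = -20363 - 2091/25 = -511166/25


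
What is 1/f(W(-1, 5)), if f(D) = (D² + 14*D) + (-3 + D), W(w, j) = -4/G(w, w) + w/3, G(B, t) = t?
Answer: 9/589 ≈ 0.015280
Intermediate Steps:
W(w, j) = -4/w + w/3
f(D) = -3 + D² + 15*D
1/f(W(-1, 5)) = 1/(-3 + (-4/(-1) + (⅓)*(-1))² + 15*(-4/(-1) + (⅓)*(-1))) = 1/(-3 + (-4*(-1) - ⅓)² + 15*(-4*(-1) - ⅓)) = 1/(-3 + (4 - ⅓)² + 15*(4 - ⅓)) = 1/(-3 + (11/3)² + 15*(11/3)) = 1/(-3 + 121/9 + 55) = 1/(589/9) = 9/589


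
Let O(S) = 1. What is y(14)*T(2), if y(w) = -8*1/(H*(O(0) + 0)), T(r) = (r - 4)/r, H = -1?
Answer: -8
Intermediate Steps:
T(r) = (-4 + r)/r
y(w) = 8 (y(w) = -8*(-1/(1 + 0)) = -8/(1*(-1)) = -8/(-1) = -8*(-1) = 8)
y(14)*T(2) = 8*((-4 + 2)/2) = 8*((1/2)*(-2)) = 8*(-1) = -8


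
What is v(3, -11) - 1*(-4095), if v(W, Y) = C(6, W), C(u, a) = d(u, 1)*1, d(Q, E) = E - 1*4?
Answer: 4092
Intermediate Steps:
d(Q, E) = -4 + E (d(Q, E) = E - 4 = -4 + E)
C(u, a) = -3 (C(u, a) = (-4 + 1)*1 = -3*1 = -3)
v(W, Y) = -3
v(3, -11) - 1*(-4095) = -3 - 1*(-4095) = -3 + 4095 = 4092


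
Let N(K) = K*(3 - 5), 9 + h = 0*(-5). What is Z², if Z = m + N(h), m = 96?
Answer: 12996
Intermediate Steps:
h = -9 (h = -9 + 0*(-5) = -9 + 0 = -9)
N(K) = -2*K (N(K) = K*(-2) = -2*K)
Z = 114 (Z = 96 - 2*(-9) = 96 + 18 = 114)
Z² = 114² = 12996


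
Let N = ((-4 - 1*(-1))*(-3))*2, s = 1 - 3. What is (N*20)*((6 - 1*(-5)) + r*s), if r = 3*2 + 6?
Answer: -4680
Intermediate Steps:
r = 12 (r = 6 + 6 = 12)
s = -2
N = 18 (N = ((-4 + 1)*(-3))*2 = -3*(-3)*2 = 9*2 = 18)
(N*20)*((6 - 1*(-5)) + r*s) = (18*20)*((6 - 1*(-5)) + 12*(-2)) = 360*((6 + 5) - 24) = 360*(11 - 24) = 360*(-13) = -4680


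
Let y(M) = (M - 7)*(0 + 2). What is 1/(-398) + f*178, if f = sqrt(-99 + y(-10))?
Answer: -1/398 + 178*I*sqrt(133) ≈ -0.0025126 + 2052.8*I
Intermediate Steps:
y(M) = -14 + 2*M (y(M) = (-7 + M)*2 = -14 + 2*M)
f = I*sqrt(133) (f = sqrt(-99 + (-14 + 2*(-10))) = sqrt(-99 + (-14 - 20)) = sqrt(-99 - 34) = sqrt(-133) = I*sqrt(133) ≈ 11.533*I)
1/(-398) + f*178 = 1/(-398) + (I*sqrt(133))*178 = -1/398 + 178*I*sqrt(133)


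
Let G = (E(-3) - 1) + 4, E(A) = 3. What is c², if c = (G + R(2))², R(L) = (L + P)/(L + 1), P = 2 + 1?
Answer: 279841/81 ≈ 3454.8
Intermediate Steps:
P = 3
G = 6 (G = (3 - 1) + 4 = 2 + 4 = 6)
R(L) = (3 + L)/(1 + L) (R(L) = (L + 3)/(L + 1) = (3 + L)/(1 + L))
c = 529/9 (c = (6 + (3 + 2)/(1 + 2))² = (6 + 5/3)² = (23/3)² = 529/9 ≈ 58.778)
c² = (529/9)² = 279841/81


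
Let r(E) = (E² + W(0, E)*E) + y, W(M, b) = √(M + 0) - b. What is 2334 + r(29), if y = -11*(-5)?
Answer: 2389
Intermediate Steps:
y = 55
W(M, b) = √M - b
r(E) = 55 (r(E) = (E² + (√0 - E)*E) + 55 = (E² + (0 - E)*E) + 55 = (E² + (-E)*E) + 55 = (E² - E²) + 55 = 0 + 55 = 55)
2334 + r(29) = 2334 + 55 = 2389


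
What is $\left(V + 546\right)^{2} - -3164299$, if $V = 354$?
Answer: $3974299$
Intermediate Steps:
$\left(V + 546\right)^{2} - -3164299 = \left(354 + 546\right)^{2} - -3164299 = 900^{2} + 3164299 = 810000 + 3164299 = 3974299$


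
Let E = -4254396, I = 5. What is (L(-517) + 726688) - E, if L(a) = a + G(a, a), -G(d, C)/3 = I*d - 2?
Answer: 4988328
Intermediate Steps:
G(d, C) = 6 - 15*d (G(d, C) = -3*(5*d - 2) = -3*(-2 + 5*d) = 6 - 15*d)
L(a) = 6 - 14*a (L(a) = a + (6 - 15*a) = 6 - 14*a)
(L(-517) + 726688) - E = ((6 - 14*(-517)) + 726688) - 1*(-4254396) = ((6 + 7238) + 726688) + 4254396 = (7244 + 726688) + 4254396 = 733932 + 4254396 = 4988328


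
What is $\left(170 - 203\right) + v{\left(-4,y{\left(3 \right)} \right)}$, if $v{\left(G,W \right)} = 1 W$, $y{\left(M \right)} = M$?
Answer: $-30$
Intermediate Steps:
$v{\left(G,W \right)} = W$
$\left(170 - 203\right) + v{\left(-4,y{\left(3 \right)} \right)} = \left(170 - 203\right) + 3 = -33 + 3 = -30$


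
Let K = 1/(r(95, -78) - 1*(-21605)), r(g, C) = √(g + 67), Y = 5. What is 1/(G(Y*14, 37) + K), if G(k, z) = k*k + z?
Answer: 1152236228618/5688590314019009 + 9*√2/11377180628038018 ≈ 0.00020255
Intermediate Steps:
r(g, C) = √(67 + g)
G(k, z) = z + k² (G(k, z) = k² + z = z + k²)
K = 1/(21605 + 9*√2) (K = 1/(√(67 + 95) - 1*(-21605)) = 1/(√162 + 21605) = 1/(9*√2 + 21605) = 1/(21605 + 9*√2) ≈ 4.6258e-5)
1/(G(Y*14, 37) + K) = 1/((37 + (5*14)²) + (21605/466775863 - 9*√2/466775863)) = 1/((37 + 70²) + (21605/466775863 - 9*√2/466775863)) = 1/((37 + 4900) + (21605/466775863 - 9*√2/466775863)) = 1/(4937 + (21605/466775863 - 9*√2/466775863)) = 1/(2304472457236/466775863 - 9*√2/466775863)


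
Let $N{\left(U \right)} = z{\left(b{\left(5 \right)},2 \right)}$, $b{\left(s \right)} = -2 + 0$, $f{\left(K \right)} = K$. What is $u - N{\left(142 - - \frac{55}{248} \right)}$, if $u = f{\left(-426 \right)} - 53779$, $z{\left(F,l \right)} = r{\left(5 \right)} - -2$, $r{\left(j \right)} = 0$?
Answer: $-54207$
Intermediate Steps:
$b{\left(s \right)} = -2$
$z{\left(F,l \right)} = 2$ ($z{\left(F,l \right)} = 0 - -2 = 0 + 2 = 2$)
$N{\left(U \right)} = 2$
$u = -54205$ ($u = -426 - 53779 = -54205$)
$u - N{\left(142 - - \frac{55}{248} \right)} = -54205 - 2 = -54207$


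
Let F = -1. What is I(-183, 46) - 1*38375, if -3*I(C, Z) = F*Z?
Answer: -115079/3 ≈ -38360.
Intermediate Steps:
I(C, Z) = Z/3 (I(C, Z) = -(-1)*Z/3 = Z/3)
I(-183, 46) - 1*38375 = (⅓)*46 - 1*38375 = 46/3 - 38375 = -115079/3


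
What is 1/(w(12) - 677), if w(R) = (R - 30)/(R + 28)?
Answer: -20/13549 ≈ -0.0014761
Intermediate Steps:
w(R) = (-30 + R)/(28 + R)
1/(w(12) - 677) = 1/((-30 + 12)/(28 + 12) - 677) = 1/(-18/40 - 677) = 1/((1/40)*(-18) - 677) = 1/(-9/20 - 677) = 1/(-13549/20) = -20/13549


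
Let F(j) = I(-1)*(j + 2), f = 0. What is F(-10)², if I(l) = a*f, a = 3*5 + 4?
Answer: 0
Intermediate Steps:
a = 19 (a = 15 + 4 = 19)
I(l) = 0 (I(l) = 19*0 = 0)
F(j) = 0 (F(j) = 0*(j + 2) = 0*(2 + j) = 0)
F(-10)² = 0² = 0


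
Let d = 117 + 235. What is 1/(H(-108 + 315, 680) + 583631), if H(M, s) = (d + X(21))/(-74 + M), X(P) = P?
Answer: 133/77623296 ≈ 1.7134e-6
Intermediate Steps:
d = 352
H(M, s) = 373/(-74 + M) (H(M, s) = (352 + 21)/(-74 + M) = 373/(-74 + M))
1/(H(-108 + 315, 680) + 583631) = 1/(373/(-74 + (-108 + 315)) + 583631) = 1/(373/(-74 + 207) + 583631) = 1/(373/133 + 583631) = 1/(77623296/133) = 133/77623296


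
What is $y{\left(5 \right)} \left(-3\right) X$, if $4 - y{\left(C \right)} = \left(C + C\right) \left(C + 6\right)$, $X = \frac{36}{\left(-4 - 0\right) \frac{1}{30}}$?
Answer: $-85860$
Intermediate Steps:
$X = -270$ ($X = \frac{36}{\left(-4 + 0\right) \frac{1}{30}} = \frac{36}{\left(-4\right) \frac{1}{30}} = \frac{36}{- \frac{2}{15}} = 36 \left(- \frac{15}{2}\right) = -270$)
$y{\left(C \right)} = 4 - 2 C \left(6 + C\right)$ ($y{\left(C \right)} = 4 - \left(C + C\right) \left(C + 6\right) = 4 - 2 C \left(6 + C\right)$)
$y{\left(5 \right)} \left(-3\right) X = \left(4 - 60 - 2 \cdot 5^{2}\right) \left(-3\right) \left(-270\right) = \left(4 - 60 - 50\right) \left(-3\right) \left(-270\right) = \left(-106\right) \left(-3\right) \left(-270\right) = 318 \left(-270\right) = -85860$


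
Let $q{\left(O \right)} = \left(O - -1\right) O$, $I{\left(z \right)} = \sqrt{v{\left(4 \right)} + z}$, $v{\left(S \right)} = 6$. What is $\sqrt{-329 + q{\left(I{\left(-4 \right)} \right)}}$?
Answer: $\sqrt{-327 + \sqrt{2}} \approx 18.044 i$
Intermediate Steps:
$I{\left(z \right)} = \sqrt{6 + z}$
$q{\left(O \right)} = O \left(1 + O\right)$ ($q{\left(O \right)} = \left(O + 1\right) O = \left(1 + O\right) O = O \left(1 + O\right)$)
$\sqrt{-329 + q{\left(I{\left(-4 \right)} \right)}} = \sqrt{-329 + \sqrt{6 - 4} \left(1 + \sqrt{6 - 4}\right)} = \sqrt{-329 + \sqrt{2} \left(1 + \sqrt{2}\right)}$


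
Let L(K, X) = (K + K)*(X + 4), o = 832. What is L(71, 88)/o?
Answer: 1633/104 ≈ 15.702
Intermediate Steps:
L(K, X) = 2*K*(4 + X) (L(K, X) = (2*K)*(4 + X) = 2*K*(4 + X))
L(71, 88)/o = (2*71*(4 + 88))/832 = (2*71*92)*(1/832) = 13064*(1/832) = 1633/104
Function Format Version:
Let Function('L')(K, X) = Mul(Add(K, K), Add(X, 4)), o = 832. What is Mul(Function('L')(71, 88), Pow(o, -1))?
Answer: Rational(1633, 104) ≈ 15.702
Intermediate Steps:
Function('L')(K, X) = Mul(2, K, Add(4, X)) (Function('L')(K, X) = Mul(Mul(2, K), Add(4, X)) = Mul(2, K, Add(4, X)))
Mul(Function('L')(71, 88), Pow(o, -1)) = Mul(Mul(2, 71, Add(4, 88)), Pow(832, -1)) = Mul(Mul(2, 71, 92), Rational(1, 832)) = Mul(13064, Rational(1, 832)) = Rational(1633, 104)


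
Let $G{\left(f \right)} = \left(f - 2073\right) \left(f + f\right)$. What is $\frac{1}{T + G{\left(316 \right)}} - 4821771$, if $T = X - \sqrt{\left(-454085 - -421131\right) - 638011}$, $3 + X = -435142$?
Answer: $\frac{- 4821771 \sqrt{670965} + 7452379782700 i}{\sqrt{670965} - 1545569 i} \approx -4.8218 \cdot 10^{6} + 1.9073 \cdot 10^{-6} i$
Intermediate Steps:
$X = -435145$ ($X = -3 - 435142 = -435145$)
$G{\left(f \right)} = 2 f \left(-2073 + f\right)$ ($G{\left(f \right)} = \left(-2073 + f\right) 2 f = 2 f \left(-2073 + f\right)$)
$T = -435145 - i \sqrt{670965}$ ($T = -435145 - \sqrt{\left(-454085 - -421131\right) - 638011} = -435145 - \sqrt{\left(-454085 + 421131\right) - 638011} = -435145 - \sqrt{-32954 - 638011} = -435145 - \sqrt{-670965} = -435145 - i \sqrt{670965} \approx -4.3515 \cdot 10^{5} - 819.13 i$)
$\frac{1}{T + G{\left(316 \right)}} - 4821771 = \frac{1}{\left(-435145 - i \sqrt{670965}\right) + 2 \cdot 316 \left(-2073 + 316\right)} - 4821771 = \frac{1}{\left(-435145 - i \sqrt{670965}\right) + 2 \cdot 316 \left(-1757\right)} - 4821771 = \frac{1}{\left(-435145 - i \sqrt{670965}\right) - 1110424} - 4821771 = \frac{1}{-1545569 - i \sqrt{670965}} - 4821771 = -4821771 + \frac{1}{-1545569 - i \sqrt{670965}}$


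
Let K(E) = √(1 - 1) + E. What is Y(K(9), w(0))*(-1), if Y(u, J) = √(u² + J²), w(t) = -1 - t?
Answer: -√82 ≈ -9.0554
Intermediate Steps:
K(E) = E (K(E) = √0 + E = 0 + E = E)
Y(u, J) = √(J² + u²)
Y(K(9), w(0))*(-1) = √((-1 - 1*0)² + 9²)*(-1) = √((-1 + 0)² + 81)*(-1) = √((-1)² + 81)*(-1) = √(1 + 81)*(-1) = √82*(-1) = -√82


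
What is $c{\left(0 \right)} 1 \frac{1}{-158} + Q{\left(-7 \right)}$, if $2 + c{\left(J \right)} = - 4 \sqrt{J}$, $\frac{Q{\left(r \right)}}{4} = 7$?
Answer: $\frac{2213}{79} \approx 28.013$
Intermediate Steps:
$Q{\left(r \right)} = 28$ ($Q{\left(r \right)} = 4 \cdot 7 = 28$)
$c{\left(J \right)} = -2 - 4 \sqrt{J}$
$c{\left(0 \right)} 1 \frac{1}{-158} + Q{\left(-7 \right)} = \left(-2 - 4 \sqrt{0}\right) 1 \frac{1}{-158} + 28 = \left(-2 - 0\right) 1 \left(- \frac{1}{158}\right) + 28 = \left(-2 + 0\right) \left(- \frac{1}{158}\right) + 28 = \left(-2\right) \left(- \frac{1}{158}\right) + 28 = \frac{1}{79} + 28 = \frac{2213}{79}$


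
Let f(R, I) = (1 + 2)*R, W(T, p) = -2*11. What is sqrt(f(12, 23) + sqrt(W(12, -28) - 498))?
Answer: sqrt(36 + 2*I*sqrt(130)) ≈ 6.2696 + 1.8186*I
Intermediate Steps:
W(T, p) = -22
f(R, I) = 3*R
sqrt(f(12, 23) + sqrt(W(12, -28) - 498)) = sqrt(3*12 + sqrt(-22 - 498)) = sqrt(36 + sqrt(-520)) = sqrt(36 + 2*I*sqrt(130))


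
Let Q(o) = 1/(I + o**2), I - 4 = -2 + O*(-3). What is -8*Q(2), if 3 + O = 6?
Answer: 8/3 ≈ 2.6667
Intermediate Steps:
O = 3 (O = -3 + 6 = 3)
I = -7 (I = 4 + (-2 + 3*(-3)) = 4 + (-2 - 9) = 4 - 11 = -7)
Q(o) = 1/(-7 + o**2)
-8*Q(2) = -8/(-7 + 2**2) = -8/(-7 + 4) = -8/(-3) = -8*(-1/3) = 8/3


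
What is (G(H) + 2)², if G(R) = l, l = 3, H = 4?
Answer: 25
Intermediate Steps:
G(R) = 3
(G(H) + 2)² = (3 + 2)² = 5² = 25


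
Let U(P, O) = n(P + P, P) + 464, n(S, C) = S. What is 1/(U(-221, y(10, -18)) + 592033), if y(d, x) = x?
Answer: 1/592055 ≈ 1.6890e-6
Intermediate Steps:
U(P, O) = 464 + 2*P (U(P, O) = (P + P) + 464 = 2*P + 464 = 464 + 2*P)
1/(U(-221, y(10, -18)) + 592033) = 1/((464 + 2*(-221)) + 592033) = 1/((464 - 442) + 592033) = 1/(22 + 592033) = 1/592055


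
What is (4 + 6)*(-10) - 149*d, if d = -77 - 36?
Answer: 16737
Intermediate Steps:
d = -113
(4 + 6)*(-10) - 149*d = (4 + 6)*(-10) - 149*(-113) = 10*(-10) + 16837 = -100 + 16837 = 16737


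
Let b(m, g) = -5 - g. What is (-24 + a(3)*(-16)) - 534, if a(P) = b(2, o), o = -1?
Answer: -494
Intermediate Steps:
a(P) = -4 (a(P) = -5 - 1*(-1) = -5 + 1 = -4)
(-24 + a(3)*(-16)) - 534 = (-24 - 4*(-16)) - 534 = (-24 + 64) - 534 = 40 - 534 = -494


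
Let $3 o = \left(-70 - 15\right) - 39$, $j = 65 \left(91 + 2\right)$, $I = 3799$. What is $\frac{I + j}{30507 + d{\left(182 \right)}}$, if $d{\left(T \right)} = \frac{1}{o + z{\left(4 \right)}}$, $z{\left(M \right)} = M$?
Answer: $\frac{1102528}{3416781} \approx 0.32268$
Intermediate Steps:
$j = 6045$ ($j = 65 \cdot 93 = 6045$)
$o = - \frac{124}{3}$ ($o = \frac{\left(-70 - 15\right) - 39}{3} = \frac{-85 - 39}{3} = \frac{1}{3} \left(-124\right) = - \frac{124}{3} \approx -41.333$)
$d{\left(T \right)} = - \frac{3}{112}$ ($d{\left(T \right)} = \frac{1}{- \frac{124}{3} + 4} = \frac{1}{- \frac{112}{3}} = - \frac{3}{112}$)
$\frac{I + j}{30507 + d{\left(182 \right)}} = \frac{3799 + 6045}{30507 - \frac{3}{112}} = \frac{9844}{\frac{3416781}{112}} = 9844 \cdot \frac{112}{3416781} = \frac{1102528}{3416781}$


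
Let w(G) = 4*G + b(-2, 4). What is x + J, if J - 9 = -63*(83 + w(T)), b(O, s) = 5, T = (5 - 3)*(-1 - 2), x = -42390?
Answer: -46413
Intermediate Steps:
T = -6 (T = 2*(-3) = -6)
w(G) = 5 + 4*G (w(G) = 4*G + 5 = 5 + 4*G)
J = -4023 (J = 9 - 63*(83 + (5 + 4*(-6))) = 9 - 63*(83 + (5 - 24)) = 9 - 63*(83 - 19) = 9 - 63*64 = 9 - 4032 = -4023)
x + J = -42390 - 4023 = -46413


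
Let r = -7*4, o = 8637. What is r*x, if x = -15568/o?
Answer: 435904/8637 ≈ 50.469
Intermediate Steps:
r = -28
x = -15568/8637 ≈ -1.8025
r*x = -28*(-15568/8637) = 435904/8637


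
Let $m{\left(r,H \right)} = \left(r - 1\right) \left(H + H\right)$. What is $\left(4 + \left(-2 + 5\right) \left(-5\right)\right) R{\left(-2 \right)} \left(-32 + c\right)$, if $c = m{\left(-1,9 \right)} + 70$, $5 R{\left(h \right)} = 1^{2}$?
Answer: $- \frac{22}{5} \approx -4.4$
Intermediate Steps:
$R{\left(h \right)} = \frac{1}{5}$ ($R{\left(h \right)} = \frac{1^{2}}{5} = \frac{1}{5} \cdot 1 = \frac{1}{5}$)
$m{\left(r,H \right)} = 2 H \left(-1 + r\right)$ ($m{\left(r,H \right)} = \left(-1 + r\right) 2 H = 2 H \left(-1 + r\right)$)
$c = 34$ ($c = 2 \cdot 9 \left(-1 - 1\right) + 70 = 2 \cdot 9 \left(-2\right) + 70 = -36 + 70 = 34$)
$\left(4 + \left(-2 + 5\right) \left(-5\right)\right) R{\left(-2 \right)} \left(-32 + c\right) = \left(4 + \left(-2 + 5\right) \left(-5\right)\right) \frac{1}{5} \left(-32 + 34\right) = \left(4 + 3 \left(-5\right)\right) \frac{1}{5} \cdot 2 = \left(4 - 15\right) \frac{1}{5} \cdot 2 = \left(-11\right) \frac{1}{5} \cdot 2 = \left(- \frac{11}{5}\right) 2 = - \frac{22}{5}$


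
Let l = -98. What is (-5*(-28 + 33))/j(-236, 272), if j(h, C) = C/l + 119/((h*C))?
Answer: 4625600/513879 ≈ 9.0013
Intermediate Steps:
j(h, C) = -C/98 + 119/(C*h) (j(h, C) = C/(-98) + 119/((h*C)) = C*(-1/98) + 119/((C*h)) = -C/98 + 119*(1/(C*h)) = -C/98 + 119/(C*h))
(-5*(-28 + 33))/j(-236, 272) = (-5*(-28 + 33))/(-1/98*272 + 119/(272*(-236))) = (-5*5)/(-136/49 + 119*(1/272)*(-1/236)) = -25/(-136/49 - 7/3776) = -25/(-513879/185024) = -25*(-185024/513879) = 4625600/513879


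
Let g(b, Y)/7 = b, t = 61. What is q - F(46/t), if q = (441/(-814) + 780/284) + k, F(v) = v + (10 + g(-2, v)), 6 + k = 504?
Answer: 1774881903/3525434 ≈ 503.45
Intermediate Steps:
k = 498 (k = -6 + 504 = 498)
g(b, Y) = 7*b
F(v) = -4 + v (F(v) = v + (10 + 7*(-2)) = v + (10 - 14) = v - 4 = -4 + v)
q = 28908831/57794 (q = (441/(-814) + 780/284) + 498 = (441*(-1/814) + 780*(1/284)) + 498 = (-441/814 + 195/71) + 498 = 127419/57794 + 498 = 28908831/57794 ≈ 500.20)
q - F(46/t) = 28908831/57794 - (-4 + 46/61) = 28908831/57794 - 1*(-198/61) = 28908831/57794 + 198/61 = 1774881903/3525434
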